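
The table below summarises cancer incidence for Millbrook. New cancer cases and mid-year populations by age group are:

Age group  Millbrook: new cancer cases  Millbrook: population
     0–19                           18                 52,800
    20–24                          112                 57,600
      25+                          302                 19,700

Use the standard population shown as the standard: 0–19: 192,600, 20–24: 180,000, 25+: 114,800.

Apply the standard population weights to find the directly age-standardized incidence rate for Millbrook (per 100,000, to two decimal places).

446.36

Age-specific rates per 100,000 for Millbrook: 34.09, 194.44, 1532.99.
Standard total = 487,400; weights = 0.3952, 0.3693, 0.2355.
Standardized rate: 0.3952×34.09 + 0.3693×194.44 + 0.2355×1532.99 = 446.3556 per 100,000.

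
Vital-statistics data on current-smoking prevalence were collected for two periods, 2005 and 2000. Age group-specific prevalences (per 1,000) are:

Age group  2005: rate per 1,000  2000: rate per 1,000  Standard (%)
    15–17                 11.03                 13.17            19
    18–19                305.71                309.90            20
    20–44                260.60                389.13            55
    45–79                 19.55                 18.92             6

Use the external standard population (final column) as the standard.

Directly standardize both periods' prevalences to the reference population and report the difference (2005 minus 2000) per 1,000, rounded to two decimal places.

Standard weights: 0.19, 0.20, 0.55, 0.06.
2005: 0.1900×11.03 + 0.2000×305.71 + 0.5500×260.60 + 0.0600×19.55 = 207.7407 per 1,000.
2000: 0.1900×13.17 + 0.2000×309.90 + 0.5500×389.13 + 0.0600×18.92 = 279.6390 per 1,000.
Difference = 207.7407 − 279.6390 = -71.8983.

-71.90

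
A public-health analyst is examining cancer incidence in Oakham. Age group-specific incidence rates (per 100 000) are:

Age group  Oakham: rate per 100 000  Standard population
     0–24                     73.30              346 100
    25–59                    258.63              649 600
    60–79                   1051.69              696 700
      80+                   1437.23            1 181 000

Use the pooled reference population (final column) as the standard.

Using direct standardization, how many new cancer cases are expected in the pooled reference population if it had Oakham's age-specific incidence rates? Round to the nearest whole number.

26235

Expected new cancer cases = Σ (standard pop × age-specific rate ÷ 100 000)
= 346 100×73.30/100 000 + 649 600×258.63/100 000 + 696 700×1051.69/100 000 + 1 181 000×1437.23/100 000
= 253.69 + 1680.06 + 7327.12 + 16973.69 = 26234.56.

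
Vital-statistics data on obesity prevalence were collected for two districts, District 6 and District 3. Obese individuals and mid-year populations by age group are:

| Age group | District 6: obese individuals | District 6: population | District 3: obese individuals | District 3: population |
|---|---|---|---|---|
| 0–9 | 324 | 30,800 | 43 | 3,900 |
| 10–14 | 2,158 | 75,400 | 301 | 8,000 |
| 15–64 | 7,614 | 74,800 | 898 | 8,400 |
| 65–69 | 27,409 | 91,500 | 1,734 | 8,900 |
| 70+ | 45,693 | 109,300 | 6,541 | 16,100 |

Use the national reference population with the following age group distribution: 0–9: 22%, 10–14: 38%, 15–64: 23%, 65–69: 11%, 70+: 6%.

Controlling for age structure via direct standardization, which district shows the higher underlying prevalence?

District 6

Age-specific rates per 1,000 for District 6: 10.519, 28.621, 101.791, 299.552, 418.051.
For District 3: 11.026, 37.625, 106.905, 194.831, 406.273.
Standard weights: 0.22, 0.38, 0.23, 0.11, 0.06.
District 6: 0.2200×10.519 + 0.3800×28.621 + 0.2300×101.791 + 0.1100×299.552 + 0.0600×418.051 = 94.6360 per 1,000.
District 3: 0.2200×11.026 + 0.3800×37.625 + 0.2300×106.905 + 0.1100×194.831 + 0.0600×406.273 = 87.1191 per 1,000.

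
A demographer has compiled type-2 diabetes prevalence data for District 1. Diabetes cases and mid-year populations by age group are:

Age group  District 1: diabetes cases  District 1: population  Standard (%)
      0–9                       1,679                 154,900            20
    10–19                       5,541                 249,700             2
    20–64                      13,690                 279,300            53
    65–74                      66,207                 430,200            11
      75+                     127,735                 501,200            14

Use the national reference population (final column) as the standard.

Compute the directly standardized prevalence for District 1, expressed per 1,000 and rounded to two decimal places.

81.20

Age-specific rates per 1,000 for District 1: 10.839, 22.191, 49.015, 153.898, 254.858.
Standard weights: 0.20, 0.02, 0.53, 0.11, 0.14.
Standardized rate: 0.2000×10.839 + 0.0200×22.191 + 0.5300×49.015 + 0.1100×153.898 + 0.1400×254.858 = 81.1988 per 1,000.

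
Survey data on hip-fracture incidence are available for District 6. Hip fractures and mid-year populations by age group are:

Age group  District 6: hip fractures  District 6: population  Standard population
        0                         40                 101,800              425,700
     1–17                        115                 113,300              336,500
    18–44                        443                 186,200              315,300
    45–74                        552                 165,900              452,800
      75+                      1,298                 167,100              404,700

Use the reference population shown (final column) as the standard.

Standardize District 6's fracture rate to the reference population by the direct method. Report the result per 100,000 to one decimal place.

Age-specific rates per 100,000 for District 6: 39.29, 101.50, 237.92, 332.73, 776.78.
Standard total = 1,935,000; weights = 0.2200, 0.1739, 0.1629, 0.2340, 0.2091.
Standardized rate: 0.2200×39.29 + 0.1739×101.50 + 0.1629×237.92 + 0.2340×332.73 + 0.2091×776.78 = 305.3851 per 100,000.

305.4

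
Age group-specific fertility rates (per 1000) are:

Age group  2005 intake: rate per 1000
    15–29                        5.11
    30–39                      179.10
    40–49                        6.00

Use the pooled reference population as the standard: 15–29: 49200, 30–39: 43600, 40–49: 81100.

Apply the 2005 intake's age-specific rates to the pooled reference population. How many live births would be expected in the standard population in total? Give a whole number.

Expected live births = Σ (standard pop × age-specific rate ÷ 1000)
= 49200×5.11/1000 + 43600×179.10/1000 + 81100×6.00/1000
= 251.41 + 7808.76 + 486.60 = 8546.77.

8547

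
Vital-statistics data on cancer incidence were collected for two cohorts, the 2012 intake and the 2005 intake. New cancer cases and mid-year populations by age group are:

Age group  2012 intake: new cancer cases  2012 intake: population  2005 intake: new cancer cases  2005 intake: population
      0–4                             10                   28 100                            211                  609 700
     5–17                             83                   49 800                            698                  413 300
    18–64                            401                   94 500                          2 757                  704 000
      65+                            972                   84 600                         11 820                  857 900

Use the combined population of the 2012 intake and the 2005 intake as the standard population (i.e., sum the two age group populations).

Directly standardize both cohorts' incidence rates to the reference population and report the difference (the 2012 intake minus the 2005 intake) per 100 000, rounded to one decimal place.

-66.8

Age-specific rates per 100 000 for the 2012 intake: 35.59, 166.67, 424.34, 1148.94.
For the 2005 intake: 34.61, 168.88, 391.62, 1377.78.
Combined standard total = 2 841 900; weights = 0.2244, 0.1630, 0.2810, 0.3316.
The 2012 intake: 0.2244×35.59 + 0.1630×166.67 + 0.2810×424.34 + 0.3316×1148.94 = 535.4121 per 100 000.
The 2005 intake: 0.2244×34.61 + 0.1630×168.88 + 0.2810×391.62 + 0.3316×1377.78 = 602.2560 per 100 000.
Difference = 535.4121 − 602.2560 = -66.8439.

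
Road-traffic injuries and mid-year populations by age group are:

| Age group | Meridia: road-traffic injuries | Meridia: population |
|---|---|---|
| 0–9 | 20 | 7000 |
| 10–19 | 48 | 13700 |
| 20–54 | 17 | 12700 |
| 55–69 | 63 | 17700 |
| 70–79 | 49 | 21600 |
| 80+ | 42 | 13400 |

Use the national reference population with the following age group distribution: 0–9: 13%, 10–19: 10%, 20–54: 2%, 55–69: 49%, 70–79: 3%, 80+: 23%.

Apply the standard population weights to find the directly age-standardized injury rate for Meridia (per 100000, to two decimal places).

328.16

Age-specific rates per 100000 for Meridia: 285.71, 350.36, 133.86, 355.93, 226.85, 313.43.
Standard weights: 0.13, 0.10, 0.02, 0.49, 0.03, 0.23.
Standardized rate: 0.1300×285.71 + 0.1000×350.36 + 0.0200×133.86 + 0.4900×355.93 + 0.0300×226.85 + 0.2300×313.43 = 328.1584 per 100000.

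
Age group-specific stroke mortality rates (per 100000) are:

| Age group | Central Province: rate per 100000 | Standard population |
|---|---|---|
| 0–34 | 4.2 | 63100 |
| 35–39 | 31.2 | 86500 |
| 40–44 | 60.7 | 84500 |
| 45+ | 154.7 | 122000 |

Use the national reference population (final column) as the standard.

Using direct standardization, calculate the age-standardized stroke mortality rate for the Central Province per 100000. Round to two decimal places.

Standard total = 356100; weights = 0.1772, 0.2429, 0.2373, 0.3426.
Standardized rate: 0.1772×4.2 + 0.2429×31.2 + 0.2373×60.7 + 0.3426×154.7 = 75.7270 per 100000.

75.73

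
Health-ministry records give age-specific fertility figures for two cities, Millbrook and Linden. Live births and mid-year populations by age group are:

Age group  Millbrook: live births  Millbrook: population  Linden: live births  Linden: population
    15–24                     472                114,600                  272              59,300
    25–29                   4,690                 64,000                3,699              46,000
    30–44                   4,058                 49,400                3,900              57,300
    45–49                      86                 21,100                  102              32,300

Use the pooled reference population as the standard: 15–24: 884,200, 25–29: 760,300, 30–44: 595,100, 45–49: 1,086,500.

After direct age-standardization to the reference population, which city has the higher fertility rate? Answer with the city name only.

Age-specific rates per 1,000 for Millbrook: 4.119, 73.281, 82.146, 4.076.
For Linden: 4.587, 80.413, 68.063, 3.158.
Standard total = 3,326,100; weights = 0.2658, 0.2286, 0.1789, 0.3267.
Millbrook: 0.2658×4.119 + 0.2286×73.281 + 0.1789×82.146 + 0.3267×4.076 = 33.8747 per 1,000.
Linden: 0.2658×4.587 + 0.2286×80.413 + 0.1789×68.063 + 0.3267×3.158 = 32.8099 per 1,000.
The crude rates (37.36 vs 40.91) would put Linden higher, but that reflects its age composition; once standardized to a common age structure, Millbrook has the higher underlying rate.

Millbrook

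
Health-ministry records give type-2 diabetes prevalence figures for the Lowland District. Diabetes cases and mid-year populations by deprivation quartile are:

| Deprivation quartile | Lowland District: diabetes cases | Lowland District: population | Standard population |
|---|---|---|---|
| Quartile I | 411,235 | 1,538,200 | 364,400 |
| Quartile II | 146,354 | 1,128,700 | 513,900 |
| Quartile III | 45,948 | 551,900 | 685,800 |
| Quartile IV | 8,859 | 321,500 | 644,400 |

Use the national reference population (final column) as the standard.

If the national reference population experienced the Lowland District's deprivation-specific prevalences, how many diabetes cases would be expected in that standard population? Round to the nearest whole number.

238909

Deprivation-specific rates per 1,000 for the Lowland District: 267.348, 129.666, 83.254, 27.555.
Expected diabetes cases = Σ (standard pop × deprivation-specific rate ÷ 1,000)
= 364,400×267.348/1,000 + 513,900×129.666/1,000 + 685,800×83.254/1,000 + 644,400×27.555/1,000
= 97421.68 + 66635.35 + 57095.74 + 17756.58 = 238909.35.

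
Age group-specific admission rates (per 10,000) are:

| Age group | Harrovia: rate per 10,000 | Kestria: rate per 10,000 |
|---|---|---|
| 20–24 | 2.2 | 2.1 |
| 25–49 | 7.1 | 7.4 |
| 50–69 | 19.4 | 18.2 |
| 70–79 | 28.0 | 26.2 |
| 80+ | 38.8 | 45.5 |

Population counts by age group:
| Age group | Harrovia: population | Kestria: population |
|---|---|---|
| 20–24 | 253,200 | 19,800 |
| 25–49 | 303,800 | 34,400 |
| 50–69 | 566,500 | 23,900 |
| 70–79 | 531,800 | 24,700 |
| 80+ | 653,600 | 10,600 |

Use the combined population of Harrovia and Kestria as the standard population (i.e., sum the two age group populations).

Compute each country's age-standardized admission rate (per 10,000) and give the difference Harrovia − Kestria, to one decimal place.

Combined standard total = 2,422,300; weights = 0.1127, 0.1396, 0.2437, 0.2297, 0.2742.
Harrovia: 0.1127×2.2 + 0.1396×7.1 + 0.2437×19.4 + 0.2297×28.0 + 0.2742×38.8 = 23.0395 per 10,000.
Kestria: 0.1127×2.1 + 0.1396×7.4 + 0.2437×18.2 + 0.2297×26.2 + 0.2742×45.5 = 24.2012 per 10,000.
Difference = 23.0395 − 24.2012 = -1.1618.

-1.2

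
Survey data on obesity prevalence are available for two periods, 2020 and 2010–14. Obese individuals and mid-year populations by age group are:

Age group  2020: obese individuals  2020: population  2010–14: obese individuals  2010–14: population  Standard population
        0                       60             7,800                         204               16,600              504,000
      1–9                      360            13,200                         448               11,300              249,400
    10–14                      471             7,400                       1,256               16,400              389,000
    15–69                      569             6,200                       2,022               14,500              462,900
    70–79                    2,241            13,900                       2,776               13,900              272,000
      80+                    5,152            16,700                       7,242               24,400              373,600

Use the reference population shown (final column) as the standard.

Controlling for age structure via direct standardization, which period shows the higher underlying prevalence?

Age-specific rates per 1,000 for 2020: 7.692, 27.273, 63.649, 91.774, 161.223, 308.503.
For 2010–14: 12.289, 39.646, 76.585, 139.448, 199.712, 296.803.
Standard total = 2,250,900; weights = 0.2239, 0.1108, 0.1728, 0.2057, 0.1208, 0.1660.
2020: 0.2239×7.692 + 0.1108×27.273 + 0.1728×63.649 + 0.2057×91.774 + 0.1208×161.223 + 0.1660×308.503 = 105.3044 per 1,000.
2010–14: 0.2239×12.289 + 0.1108×39.646 + 0.1728×76.585 + 0.2057×139.448 + 0.1208×199.712 + 0.1660×296.803 = 122.4538 per 1,000.

2010–14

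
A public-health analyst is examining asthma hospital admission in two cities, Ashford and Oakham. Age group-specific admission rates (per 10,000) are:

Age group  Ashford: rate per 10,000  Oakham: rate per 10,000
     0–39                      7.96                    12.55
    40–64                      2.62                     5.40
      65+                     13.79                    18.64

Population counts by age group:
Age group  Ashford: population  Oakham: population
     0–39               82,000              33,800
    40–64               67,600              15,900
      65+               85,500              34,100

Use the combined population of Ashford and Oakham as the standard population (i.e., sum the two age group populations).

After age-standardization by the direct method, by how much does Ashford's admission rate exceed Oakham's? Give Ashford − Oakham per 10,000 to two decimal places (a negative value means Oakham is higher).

Combined standard total = 318,900; weights = 0.3631, 0.2618, 0.3750.
Ashford: 0.3631×7.96 + 0.2618×2.62 + 0.3750×13.79 = 8.7483 per 10,000.
Oakham: 0.3631×12.55 + 0.2618×5.40 + 0.3750×18.64 = 12.9619 per 10,000.
Difference = 8.7483 − 12.9619 = -4.2136.

-4.21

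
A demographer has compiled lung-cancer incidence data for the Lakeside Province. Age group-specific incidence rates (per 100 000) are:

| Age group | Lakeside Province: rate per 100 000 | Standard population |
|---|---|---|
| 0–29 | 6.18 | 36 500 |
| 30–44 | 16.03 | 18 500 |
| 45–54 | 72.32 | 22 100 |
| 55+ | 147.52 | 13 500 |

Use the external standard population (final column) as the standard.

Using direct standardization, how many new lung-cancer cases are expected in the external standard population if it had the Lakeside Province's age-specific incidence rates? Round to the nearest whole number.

41

Expected new lung-cancer cases = Σ (standard pop × age-specific rate ÷ 100 000)
= 36 500×6.18/100 000 + 18 500×16.03/100 000 + 22 100×72.32/100 000 + 13 500×147.52/100 000
= 2.26 + 2.97 + 15.98 + 19.92 = 41.12.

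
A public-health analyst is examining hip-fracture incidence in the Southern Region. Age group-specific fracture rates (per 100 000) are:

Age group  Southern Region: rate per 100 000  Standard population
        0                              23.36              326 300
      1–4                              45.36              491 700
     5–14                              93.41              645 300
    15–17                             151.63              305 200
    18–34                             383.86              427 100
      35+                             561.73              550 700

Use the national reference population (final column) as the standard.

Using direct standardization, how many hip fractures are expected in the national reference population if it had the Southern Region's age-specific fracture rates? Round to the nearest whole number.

Expected hip fractures = Σ (standard pop × age-specific rate ÷ 100 000)
= 326 300×23.36/100 000 + 491 700×45.36/100 000 + 645 300×93.41/100 000 + 305 200×151.63/100 000 + 427 100×383.86/100 000 + 550 700×561.73/100 000
= 76.22 + 223.04 + 602.77 + 462.77 + 1639.47 + 3093.45 = 6097.72.

6098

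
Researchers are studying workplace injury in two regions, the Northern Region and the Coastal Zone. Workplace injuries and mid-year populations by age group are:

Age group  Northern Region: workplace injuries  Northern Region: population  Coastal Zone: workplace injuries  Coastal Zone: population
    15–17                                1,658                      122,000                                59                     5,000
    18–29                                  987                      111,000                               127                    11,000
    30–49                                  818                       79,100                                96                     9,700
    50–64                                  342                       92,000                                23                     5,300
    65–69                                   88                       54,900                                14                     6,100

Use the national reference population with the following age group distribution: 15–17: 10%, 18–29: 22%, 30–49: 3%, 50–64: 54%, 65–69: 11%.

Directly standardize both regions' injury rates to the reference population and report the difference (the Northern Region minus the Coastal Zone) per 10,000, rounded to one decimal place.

-8.0

Age-specific rates per 10,000 for the Northern Region: 135.90, 88.92, 103.41, 37.17, 16.03.
For the Coastal Zone: 118.00, 115.45, 98.97, 43.40, 22.95.
Standard weights: 0.10, 0.22, 0.03, 0.54, 0.11.
The Northern Region: 0.1000×135.90 + 0.2200×88.92 + 0.0300×103.41 + 0.5400×37.17 + 0.1100×16.03 = 58.0918 per 10,000.
The Coastal Zone: 0.1000×118.00 + 0.2200×115.45 + 0.0300×98.97 + 0.5400×43.40 + 0.1100×22.95 = 66.1276 per 10,000.
Difference = 58.0918 − 66.1276 = -8.0358.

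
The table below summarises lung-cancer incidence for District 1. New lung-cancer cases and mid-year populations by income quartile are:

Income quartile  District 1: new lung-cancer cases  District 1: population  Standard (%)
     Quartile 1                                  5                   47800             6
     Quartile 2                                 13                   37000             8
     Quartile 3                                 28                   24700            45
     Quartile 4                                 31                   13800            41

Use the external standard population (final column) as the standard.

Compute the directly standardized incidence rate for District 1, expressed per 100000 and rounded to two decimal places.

146.55

Income-specific rates per 100000 for District 1: 10.46, 35.14, 113.36, 224.64.
Standard weights: 0.06, 0.08, 0.45, 0.41.
Standardized rate: 0.0600×10.46 + 0.0800×35.14 + 0.4500×113.36 + 0.4100×224.64 = 146.5520 per 100000.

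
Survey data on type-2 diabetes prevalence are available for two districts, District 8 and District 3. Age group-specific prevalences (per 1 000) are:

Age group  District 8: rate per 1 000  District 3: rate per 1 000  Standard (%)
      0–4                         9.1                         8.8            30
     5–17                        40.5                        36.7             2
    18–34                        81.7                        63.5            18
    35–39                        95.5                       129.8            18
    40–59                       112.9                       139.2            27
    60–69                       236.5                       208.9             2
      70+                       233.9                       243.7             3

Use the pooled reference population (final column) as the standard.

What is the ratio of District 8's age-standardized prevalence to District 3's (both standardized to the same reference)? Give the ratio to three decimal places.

Standard weights: 0.30, 0.02, 0.18, 0.18, 0.27, 0.02, 0.03.
District 8: 0.3000×9.1 + 0.0200×40.5 + 0.1800×81.7 + 0.1800×95.5 + 0.2700×112.9 + 0.0200×236.5 + 0.0300×233.9 = 77.6660 per 1 000.
District 3: 0.3000×8.8 + 0.0200×36.7 + 0.1800×63.5 + 0.1800×129.8 + 0.2700×139.2 + 0.0200×208.9 + 0.0300×243.7 = 87.2410 per 1 000.
Ratio = 77.6660 ÷ 87.2410 = 0.89025.

0.890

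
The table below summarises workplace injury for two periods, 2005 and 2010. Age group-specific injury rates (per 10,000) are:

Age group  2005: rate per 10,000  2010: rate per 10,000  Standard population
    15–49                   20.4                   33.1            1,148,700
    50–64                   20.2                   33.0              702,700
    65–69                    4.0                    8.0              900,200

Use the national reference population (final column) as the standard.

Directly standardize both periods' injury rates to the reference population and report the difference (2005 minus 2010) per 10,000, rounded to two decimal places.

-9.88

Standard total = 2,751,600; weights = 0.4175, 0.2554, 0.3272.
2005: 0.4175×20.4 + 0.2554×20.2 + 0.3272×4.0 = 14.9836 per 10,000.
2010: 0.4175×33.1 + 0.2554×33.0 + 0.3272×8.0 = 24.8629 per 10,000.
Difference = 14.9836 − 24.8629 = -9.8793.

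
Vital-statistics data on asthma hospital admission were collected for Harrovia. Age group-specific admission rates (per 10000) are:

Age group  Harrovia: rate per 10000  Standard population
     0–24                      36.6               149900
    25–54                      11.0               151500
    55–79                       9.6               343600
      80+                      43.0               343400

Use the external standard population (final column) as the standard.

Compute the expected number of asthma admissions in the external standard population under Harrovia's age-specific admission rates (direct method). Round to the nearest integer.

2522

Expected asthma admissions = Σ (standard pop × age-specific rate ÷ 10000)
= 149900×36.6/10000 + 151500×11.0/10000 + 343600×9.6/10000 + 343400×43.0/10000
= 548.63 + 166.65 + 329.86 + 1476.62 = 2521.76.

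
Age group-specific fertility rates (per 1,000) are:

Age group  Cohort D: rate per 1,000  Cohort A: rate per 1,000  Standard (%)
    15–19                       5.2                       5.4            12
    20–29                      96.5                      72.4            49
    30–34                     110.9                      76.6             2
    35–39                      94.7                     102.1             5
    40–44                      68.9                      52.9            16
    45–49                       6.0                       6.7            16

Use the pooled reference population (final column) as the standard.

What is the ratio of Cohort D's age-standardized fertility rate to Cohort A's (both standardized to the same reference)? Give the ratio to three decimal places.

1.278

Standard weights: 0.12, 0.49, 0.02, 0.05, 0.16, 0.16.
Cohort D: 0.1200×5.2 + 0.4900×96.5 + 0.0200×110.9 + 0.0500×94.7 + 0.1600×68.9 + 0.1600×6.0 = 66.8460 per 1,000.
Cohort A: 0.1200×5.4 + 0.4900×72.4 + 0.0200×76.6 + 0.0500×102.1 + 0.1600×52.9 + 0.1600×6.7 = 52.2970 per 1,000.
Ratio = 66.8460 ÷ 52.2970 = 1.27820.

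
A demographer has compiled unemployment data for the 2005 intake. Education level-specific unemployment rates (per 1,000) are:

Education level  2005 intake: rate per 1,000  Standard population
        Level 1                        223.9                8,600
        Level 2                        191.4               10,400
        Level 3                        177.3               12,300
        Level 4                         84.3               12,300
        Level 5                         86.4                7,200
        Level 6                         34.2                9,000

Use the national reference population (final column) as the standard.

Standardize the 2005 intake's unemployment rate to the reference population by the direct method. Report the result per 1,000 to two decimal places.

134.84

Standard total = 59,800; weights = 0.1438, 0.1739, 0.2057, 0.2057, 0.1204, 0.1505.
Standardized rate: 0.1438×223.9 + 0.1739×191.4 + 0.2057×177.3 + 0.2057×84.3 + 0.1204×86.4 + 0.1505×34.2 = 134.8438 per 1,000.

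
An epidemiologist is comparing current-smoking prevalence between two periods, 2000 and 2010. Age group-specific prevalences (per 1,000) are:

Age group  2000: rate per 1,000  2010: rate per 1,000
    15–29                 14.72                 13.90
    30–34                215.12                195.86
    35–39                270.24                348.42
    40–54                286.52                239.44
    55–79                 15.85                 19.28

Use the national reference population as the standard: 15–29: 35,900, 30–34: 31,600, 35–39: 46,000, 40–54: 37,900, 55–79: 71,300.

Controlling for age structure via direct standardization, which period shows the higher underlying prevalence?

2010

Standard total = 222,700; weights = 0.1612, 0.1419, 0.2066, 0.1702, 0.3202.
2000: 0.1612×14.72 + 0.1419×215.12 + 0.2066×270.24 + 0.1702×286.52 + 0.3202×15.85 = 142.5527 per 1,000.
2010: 0.1612×13.90 + 0.1419×195.86 + 0.2066×348.42 + 0.1702×239.44 + 0.3202×19.28 = 148.9221 per 1,000.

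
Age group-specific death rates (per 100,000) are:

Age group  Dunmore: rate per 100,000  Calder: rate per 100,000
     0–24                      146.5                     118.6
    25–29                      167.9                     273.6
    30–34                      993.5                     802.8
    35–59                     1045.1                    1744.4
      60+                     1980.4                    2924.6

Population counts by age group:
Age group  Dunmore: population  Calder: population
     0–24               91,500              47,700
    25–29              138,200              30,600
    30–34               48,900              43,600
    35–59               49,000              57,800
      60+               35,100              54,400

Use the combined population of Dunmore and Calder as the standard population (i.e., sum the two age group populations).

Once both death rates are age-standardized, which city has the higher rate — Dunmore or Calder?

Combined standard total = 596,800; weights = 0.2332, 0.2828, 0.1550, 0.1790, 0.1500.
Dunmore: 0.2332×146.5 + 0.2828×167.9 + 0.1550×993.5 + 0.1790×1045.1 + 0.1500×1980.4 = 719.6641 per 100,000.
Calder: 0.2332×118.6 + 0.2828×273.6 + 0.1550×802.8 + 0.1790×1744.4 + 0.1500×2924.6 = 980.2370 per 100,000.

Calder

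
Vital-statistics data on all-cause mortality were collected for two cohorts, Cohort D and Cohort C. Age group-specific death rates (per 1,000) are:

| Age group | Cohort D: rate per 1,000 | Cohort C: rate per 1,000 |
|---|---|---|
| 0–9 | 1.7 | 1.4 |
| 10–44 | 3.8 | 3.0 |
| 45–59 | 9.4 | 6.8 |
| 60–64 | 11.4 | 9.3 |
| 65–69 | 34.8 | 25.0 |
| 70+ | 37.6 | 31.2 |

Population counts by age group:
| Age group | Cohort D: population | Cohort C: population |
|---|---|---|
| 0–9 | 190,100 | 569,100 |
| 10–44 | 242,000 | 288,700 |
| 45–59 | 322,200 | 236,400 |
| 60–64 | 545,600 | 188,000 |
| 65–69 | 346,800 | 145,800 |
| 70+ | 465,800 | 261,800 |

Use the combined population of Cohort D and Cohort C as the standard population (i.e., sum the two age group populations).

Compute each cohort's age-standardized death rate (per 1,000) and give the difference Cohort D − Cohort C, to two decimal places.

3.45

Combined standard total = 3,802,300; weights = 0.1997, 0.1396, 0.1469, 0.1929, 0.1296, 0.1914.
Cohort D: 0.1997×1.7 + 0.1396×3.8 + 0.1469×9.4 + 0.1929×11.4 + 0.1296×34.8 + 0.1914×37.6 = 16.1538 per 1,000.
Cohort C: 0.1997×1.4 + 0.1396×3.0 + 0.1469×6.8 + 0.1929×9.3 + 0.1296×25.0 + 0.1914×31.2 = 12.7007 per 1,000.
Difference = 16.1538 − 12.7007 = 3.4530.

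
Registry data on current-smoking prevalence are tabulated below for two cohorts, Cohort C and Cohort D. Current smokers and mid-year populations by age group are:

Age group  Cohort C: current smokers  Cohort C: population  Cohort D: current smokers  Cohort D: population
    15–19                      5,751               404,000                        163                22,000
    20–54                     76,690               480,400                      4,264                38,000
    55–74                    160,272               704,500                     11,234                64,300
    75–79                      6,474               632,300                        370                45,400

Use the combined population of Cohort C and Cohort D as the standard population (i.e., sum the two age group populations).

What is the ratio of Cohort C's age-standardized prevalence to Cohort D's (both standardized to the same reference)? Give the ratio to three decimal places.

Age-specific rates per 1,000 for Cohort C: 14.235, 159.638, 227.498, 10.239.
For Cohort D: 7.409, 112.211, 174.712, 8.150.
Combined standard total = 2,390,900; weights = 0.1782, 0.2168, 0.3216, 0.2834.
Cohort C: 0.1782×14.235 + 0.2168×159.638 + 0.3216×227.498 + 0.2834×10.239 = 113.2040 per 1,000.
Cohort D: 0.1782×7.409 + 0.2168×112.211 + 0.3216×174.712 + 0.2834×8.150 = 84.1391 per 1,000.
Ratio = 113.2040 ÷ 84.1391 = 1.34544.

1.345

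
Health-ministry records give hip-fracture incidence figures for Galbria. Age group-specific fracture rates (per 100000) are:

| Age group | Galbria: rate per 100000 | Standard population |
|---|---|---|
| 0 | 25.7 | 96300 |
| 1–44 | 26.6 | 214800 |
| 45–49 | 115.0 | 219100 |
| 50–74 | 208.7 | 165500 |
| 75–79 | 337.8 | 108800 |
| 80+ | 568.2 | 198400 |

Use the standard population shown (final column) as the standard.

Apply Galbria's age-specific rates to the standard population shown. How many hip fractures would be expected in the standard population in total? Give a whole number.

Expected hip fractures = Σ (standard pop × age-specific rate ÷ 100000)
= 96300×25.7/100000 + 214800×26.6/100000 + 219100×115.0/100000 + 165500×208.7/100000 + 108800×337.8/100000 + 198400×568.2/100000
= 24.75 + 57.14 + 251.97 + 345.40 + 367.53 + 1127.31 = 2174.08.

2174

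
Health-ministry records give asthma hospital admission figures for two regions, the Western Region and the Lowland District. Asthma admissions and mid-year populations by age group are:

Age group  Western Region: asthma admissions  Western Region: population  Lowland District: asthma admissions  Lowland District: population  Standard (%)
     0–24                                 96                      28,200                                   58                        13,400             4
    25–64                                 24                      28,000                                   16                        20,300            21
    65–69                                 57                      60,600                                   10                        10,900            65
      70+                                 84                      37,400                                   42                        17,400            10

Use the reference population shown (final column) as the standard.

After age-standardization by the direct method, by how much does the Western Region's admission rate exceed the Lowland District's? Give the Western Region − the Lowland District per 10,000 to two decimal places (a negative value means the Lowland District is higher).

Age-specific rates per 10,000 for the Western Region: 34.04, 8.57, 9.41, 22.46.
For the Lowland District: 43.28, 7.88, 9.17, 24.14.
Standard weights: 0.04, 0.21, 0.65, 0.10.
The Western Region: 0.0400×34.04 + 0.2100×8.57 + 0.6500×9.41 + 0.1000×22.46 = 11.5216 per 10,000.
The Lowland District: 0.0400×43.28 + 0.2100×7.88 + 0.6500×9.17 + 0.1000×24.14 = 11.7636 per 10,000.
Difference = 11.5216 − 11.7636 = -0.2421.

-0.24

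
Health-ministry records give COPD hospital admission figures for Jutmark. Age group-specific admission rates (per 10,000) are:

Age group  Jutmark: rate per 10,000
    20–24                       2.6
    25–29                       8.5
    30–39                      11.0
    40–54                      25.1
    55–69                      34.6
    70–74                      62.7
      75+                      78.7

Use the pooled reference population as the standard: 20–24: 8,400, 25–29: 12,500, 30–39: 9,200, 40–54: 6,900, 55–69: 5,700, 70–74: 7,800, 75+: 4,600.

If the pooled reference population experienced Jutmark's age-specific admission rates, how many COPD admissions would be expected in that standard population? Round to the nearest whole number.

145

Expected COPD admissions = Σ (standard pop × age-specific rate ÷ 10,000)
= 8,400×2.6/10,000 + 12,500×8.5/10,000 + 9,200×11.0/10,000 + 6,900×25.1/10,000 + 5,700×34.6/10,000 + 7,800×62.7/10,000 + 4,600×78.7/10,000
= 2.18 + 10.62 + 10.12 + 17.32 + 19.72 + 48.91 + 36.20 = 145.08.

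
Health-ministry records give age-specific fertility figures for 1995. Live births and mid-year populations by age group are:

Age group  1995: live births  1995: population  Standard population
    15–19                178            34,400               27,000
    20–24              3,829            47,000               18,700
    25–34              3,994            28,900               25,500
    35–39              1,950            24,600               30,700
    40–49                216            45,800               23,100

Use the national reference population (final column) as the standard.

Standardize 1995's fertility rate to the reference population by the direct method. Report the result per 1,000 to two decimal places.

61.84

Age-specific rates per 1,000 for 1995: 5.174, 81.468, 138.201, 79.268, 4.716.
Standard total = 125,000; weights = 0.2160, 0.1496, 0.2040, 0.2456, 0.1848.
Standardized rate: 0.2160×5.174 + 0.1496×81.468 + 0.2040×138.201 + 0.2456×79.268 + 0.1848×4.716 = 61.8381 per 1,000.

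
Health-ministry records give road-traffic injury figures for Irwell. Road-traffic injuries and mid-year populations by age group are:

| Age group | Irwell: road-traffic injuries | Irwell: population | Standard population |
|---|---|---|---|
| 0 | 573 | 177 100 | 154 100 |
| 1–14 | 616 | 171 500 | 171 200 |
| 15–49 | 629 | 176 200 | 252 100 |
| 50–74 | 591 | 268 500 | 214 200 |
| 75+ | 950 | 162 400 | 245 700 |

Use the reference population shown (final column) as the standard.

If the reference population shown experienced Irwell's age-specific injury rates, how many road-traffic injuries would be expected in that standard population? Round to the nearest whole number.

3922

Age-specific rates per 100 000 for Irwell: 323.55, 359.18, 356.98, 220.11, 584.98.
Expected road-traffic injuries = Σ (standard pop × age-specific rate ÷ 100 000)
= 154 100×323.55/100 000 + 171 200×359.18/100 000 + 252 100×356.98/100 000 + 214 200×220.11/100 000 + 245 700×584.98/100 000
= 498.58 + 614.92 + 899.95 + 471.48 + 1437.28 = 3922.22.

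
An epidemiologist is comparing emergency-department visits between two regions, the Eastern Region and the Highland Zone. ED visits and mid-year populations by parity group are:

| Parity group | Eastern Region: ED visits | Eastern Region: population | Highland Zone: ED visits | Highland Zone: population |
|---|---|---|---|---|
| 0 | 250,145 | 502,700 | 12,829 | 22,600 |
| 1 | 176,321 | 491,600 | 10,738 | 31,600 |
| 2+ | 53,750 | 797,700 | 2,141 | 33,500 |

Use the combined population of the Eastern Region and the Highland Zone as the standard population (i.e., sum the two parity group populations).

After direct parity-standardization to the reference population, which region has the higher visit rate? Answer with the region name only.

Parity-specific rates per 1,000 for the Eastern Region: 497.603, 358.668, 67.381.
For the Highland Zone: 567.655, 339.810, 63.910.
Combined standard total = 1,879,700; weights = 0.2795, 0.2783, 0.4422.
The Eastern Region: 0.2795×497.603 + 0.2783×358.668 + 0.4422×67.381 = 268.6881 per 1,000.
The Highland Zone: 0.2795×567.655 + 0.2783×339.810 + 0.4422×63.910 = 281.4812 per 1,000.

Highland Zone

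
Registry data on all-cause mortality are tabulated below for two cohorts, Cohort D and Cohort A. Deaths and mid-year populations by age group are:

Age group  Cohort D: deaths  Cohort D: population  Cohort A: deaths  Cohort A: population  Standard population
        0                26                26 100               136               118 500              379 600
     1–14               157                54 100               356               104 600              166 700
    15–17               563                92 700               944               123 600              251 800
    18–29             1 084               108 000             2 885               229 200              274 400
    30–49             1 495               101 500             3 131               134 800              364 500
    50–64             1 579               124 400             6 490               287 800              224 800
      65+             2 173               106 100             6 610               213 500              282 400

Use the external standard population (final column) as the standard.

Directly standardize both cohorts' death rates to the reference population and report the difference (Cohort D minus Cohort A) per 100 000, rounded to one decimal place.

-489.0

Age-specific rates per 100 000 for Cohort D: 99.62, 290.20, 607.34, 1003.70, 1472.91, 1269.29, 2048.07.
For Cohort A: 114.77, 340.34, 763.75, 1258.73, 2322.70, 2255.04, 3096.02.
Standard total = 1 944 200; weights = 0.1952, 0.0857, 0.1295, 0.1411, 0.1875, 0.1156, 0.1453.
Cohort D: 0.1952×99.62 + 0.0857×290.20 + 0.1295×607.34 + 0.1411×1003.70 + 0.1875×1472.91 + 0.1156×1269.29 + 0.1453×2048.07 = 985.0430 per 100 000.
Cohort A: 0.1952×114.77 + 0.0857×340.34 + 0.1295×763.75 + 0.1411×1258.73 + 0.1875×2322.70 + 0.1156×2255.04 + 0.1453×3096.02 = 1474.0672 per 100 000.
Difference = 985.0430 − 1474.0672 = -489.0243.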